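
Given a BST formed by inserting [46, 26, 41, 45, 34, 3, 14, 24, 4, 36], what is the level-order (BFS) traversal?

Tree insertion order: [46, 26, 41, 45, 34, 3, 14, 24, 4, 36]
Tree (level-order array): [46, 26, None, 3, 41, None, 14, 34, 45, 4, 24, None, 36]
BFS from the root, enqueuing left then right child of each popped node:
  queue [46] -> pop 46, enqueue [26], visited so far: [46]
  queue [26] -> pop 26, enqueue [3, 41], visited so far: [46, 26]
  queue [3, 41] -> pop 3, enqueue [14], visited so far: [46, 26, 3]
  queue [41, 14] -> pop 41, enqueue [34, 45], visited so far: [46, 26, 3, 41]
  queue [14, 34, 45] -> pop 14, enqueue [4, 24], visited so far: [46, 26, 3, 41, 14]
  queue [34, 45, 4, 24] -> pop 34, enqueue [36], visited so far: [46, 26, 3, 41, 14, 34]
  queue [45, 4, 24, 36] -> pop 45, enqueue [none], visited so far: [46, 26, 3, 41, 14, 34, 45]
  queue [4, 24, 36] -> pop 4, enqueue [none], visited so far: [46, 26, 3, 41, 14, 34, 45, 4]
  queue [24, 36] -> pop 24, enqueue [none], visited so far: [46, 26, 3, 41, 14, 34, 45, 4, 24]
  queue [36] -> pop 36, enqueue [none], visited so far: [46, 26, 3, 41, 14, 34, 45, 4, 24, 36]
Result: [46, 26, 3, 41, 14, 34, 45, 4, 24, 36]


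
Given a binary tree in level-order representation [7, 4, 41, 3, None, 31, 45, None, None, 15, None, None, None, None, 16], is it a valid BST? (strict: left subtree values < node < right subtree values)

Level-order array: [7, 4, 41, 3, None, 31, 45, None, None, 15, None, None, None, None, 16]
Validate using subtree bounds (lo, hi): at each node, require lo < value < hi,
then recurse left with hi=value and right with lo=value.
Preorder trace (stopping at first violation):
  at node 7 with bounds (-inf, +inf): OK
  at node 4 with bounds (-inf, 7): OK
  at node 3 with bounds (-inf, 4): OK
  at node 41 with bounds (7, +inf): OK
  at node 31 with bounds (7, 41): OK
  at node 15 with bounds (7, 31): OK
  at node 16 with bounds (15, 31): OK
  at node 45 with bounds (41, +inf): OK
No violation found at any node.
Result: Valid BST


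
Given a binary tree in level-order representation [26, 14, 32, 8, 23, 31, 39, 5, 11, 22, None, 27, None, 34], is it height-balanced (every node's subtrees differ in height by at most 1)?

Tree (level-order array): [26, 14, 32, 8, 23, 31, 39, 5, 11, 22, None, 27, None, 34]
Definition: a tree is height-balanced if, at every node, |h(left) - h(right)| <= 1 (empty subtree has height -1).
Bottom-up per-node check:
  node 5: h_left=-1, h_right=-1, diff=0 [OK], height=0
  node 11: h_left=-1, h_right=-1, diff=0 [OK], height=0
  node 8: h_left=0, h_right=0, diff=0 [OK], height=1
  node 22: h_left=-1, h_right=-1, diff=0 [OK], height=0
  node 23: h_left=0, h_right=-1, diff=1 [OK], height=1
  node 14: h_left=1, h_right=1, diff=0 [OK], height=2
  node 27: h_left=-1, h_right=-1, diff=0 [OK], height=0
  node 31: h_left=0, h_right=-1, diff=1 [OK], height=1
  node 34: h_left=-1, h_right=-1, diff=0 [OK], height=0
  node 39: h_left=0, h_right=-1, diff=1 [OK], height=1
  node 32: h_left=1, h_right=1, diff=0 [OK], height=2
  node 26: h_left=2, h_right=2, diff=0 [OK], height=3
All nodes satisfy the balance condition.
Result: Balanced


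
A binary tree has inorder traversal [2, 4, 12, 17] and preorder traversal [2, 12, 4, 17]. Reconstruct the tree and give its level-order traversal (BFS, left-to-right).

Inorder:  [2, 4, 12, 17]
Preorder: [2, 12, 4, 17]
Algorithm: preorder visits root first, so consume preorder in order;
for each root, split the current inorder slice at that value into
left-subtree inorder and right-subtree inorder, then recurse.
Recursive splits:
  root=2; inorder splits into left=[], right=[4, 12, 17]
  root=12; inorder splits into left=[4], right=[17]
  root=4; inorder splits into left=[], right=[]
  root=17; inorder splits into left=[], right=[]
Reconstructed level-order: [2, 12, 4, 17]


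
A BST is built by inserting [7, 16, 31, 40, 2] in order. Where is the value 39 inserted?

Starting tree (level order): [7, 2, 16, None, None, None, 31, None, 40]
Insertion path: 7 -> 16 -> 31 -> 40
Result: insert 39 as left child of 40
Final tree (level order): [7, 2, 16, None, None, None, 31, None, 40, 39]


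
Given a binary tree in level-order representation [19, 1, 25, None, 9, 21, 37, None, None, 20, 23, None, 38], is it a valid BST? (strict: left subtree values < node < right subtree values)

Level-order array: [19, 1, 25, None, 9, 21, 37, None, None, 20, 23, None, 38]
Validate using subtree bounds (lo, hi): at each node, require lo < value < hi,
then recurse left with hi=value and right with lo=value.
Preorder trace (stopping at first violation):
  at node 19 with bounds (-inf, +inf): OK
  at node 1 with bounds (-inf, 19): OK
  at node 9 with bounds (1, 19): OK
  at node 25 with bounds (19, +inf): OK
  at node 21 with bounds (19, 25): OK
  at node 20 with bounds (19, 21): OK
  at node 23 with bounds (21, 25): OK
  at node 37 with bounds (25, +inf): OK
  at node 38 with bounds (37, +inf): OK
No violation found at any node.
Result: Valid BST


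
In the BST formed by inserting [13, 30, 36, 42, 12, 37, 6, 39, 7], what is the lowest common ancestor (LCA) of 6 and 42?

Tree insertion order: [13, 30, 36, 42, 12, 37, 6, 39, 7]
Tree (level-order array): [13, 12, 30, 6, None, None, 36, None, 7, None, 42, None, None, 37, None, None, 39]
In a BST, the LCA of p=6, q=42 is the first node v on the
root-to-leaf path with p <= v <= q (go left if both < v, right if both > v).
Walk from root:
  at 13: 6 <= 13 <= 42, this is the LCA
LCA = 13


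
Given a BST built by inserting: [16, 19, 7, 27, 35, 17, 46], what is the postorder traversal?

Tree insertion order: [16, 19, 7, 27, 35, 17, 46]
Tree (level-order array): [16, 7, 19, None, None, 17, 27, None, None, None, 35, None, 46]
Postorder traversal: [7, 17, 46, 35, 27, 19, 16]


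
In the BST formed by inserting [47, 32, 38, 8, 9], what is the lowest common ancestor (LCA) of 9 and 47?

Tree insertion order: [47, 32, 38, 8, 9]
Tree (level-order array): [47, 32, None, 8, 38, None, 9]
In a BST, the LCA of p=9, q=47 is the first node v on the
root-to-leaf path with p <= v <= q (go left if both < v, right if both > v).
Walk from root:
  at 47: 9 <= 47 <= 47, this is the LCA
LCA = 47


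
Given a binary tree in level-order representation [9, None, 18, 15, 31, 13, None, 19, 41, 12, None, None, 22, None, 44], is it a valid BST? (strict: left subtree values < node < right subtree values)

Level-order array: [9, None, 18, 15, 31, 13, None, 19, 41, 12, None, None, 22, None, 44]
Validate using subtree bounds (lo, hi): at each node, require lo < value < hi,
then recurse left with hi=value and right with lo=value.
Preorder trace (stopping at first violation):
  at node 9 with bounds (-inf, +inf): OK
  at node 18 with bounds (9, +inf): OK
  at node 15 with bounds (9, 18): OK
  at node 13 with bounds (9, 15): OK
  at node 12 with bounds (9, 13): OK
  at node 31 with bounds (18, +inf): OK
  at node 19 with bounds (18, 31): OK
  at node 22 with bounds (19, 31): OK
  at node 41 with bounds (31, +inf): OK
  at node 44 with bounds (41, +inf): OK
No violation found at any node.
Result: Valid BST


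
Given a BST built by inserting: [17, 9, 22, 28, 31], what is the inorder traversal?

Tree insertion order: [17, 9, 22, 28, 31]
Tree (level-order array): [17, 9, 22, None, None, None, 28, None, 31]
Inorder traversal: [9, 17, 22, 28, 31]


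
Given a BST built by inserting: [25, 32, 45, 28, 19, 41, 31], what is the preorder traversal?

Tree insertion order: [25, 32, 45, 28, 19, 41, 31]
Tree (level-order array): [25, 19, 32, None, None, 28, 45, None, 31, 41]
Preorder traversal: [25, 19, 32, 28, 31, 45, 41]


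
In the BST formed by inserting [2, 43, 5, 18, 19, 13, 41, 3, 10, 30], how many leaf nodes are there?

Tree built from: [2, 43, 5, 18, 19, 13, 41, 3, 10, 30]
Tree (level-order array): [2, None, 43, 5, None, 3, 18, None, None, 13, 19, 10, None, None, 41, None, None, 30]
Rule: A leaf has 0 children.
Per-node child counts:
  node 2: 1 child(ren)
  node 43: 1 child(ren)
  node 5: 2 child(ren)
  node 3: 0 child(ren)
  node 18: 2 child(ren)
  node 13: 1 child(ren)
  node 10: 0 child(ren)
  node 19: 1 child(ren)
  node 41: 1 child(ren)
  node 30: 0 child(ren)
Matching nodes: [3, 10, 30]
Count of leaf nodes: 3


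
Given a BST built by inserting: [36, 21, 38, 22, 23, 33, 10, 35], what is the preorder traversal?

Tree insertion order: [36, 21, 38, 22, 23, 33, 10, 35]
Tree (level-order array): [36, 21, 38, 10, 22, None, None, None, None, None, 23, None, 33, None, 35]
Preorder traversal: [36, 21, 10, 22, 23, 33, 35, 38]


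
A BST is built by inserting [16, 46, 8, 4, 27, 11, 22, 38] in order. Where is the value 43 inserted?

Starting tree (level order): [16, 8, 46, 4, 11, 27, None, None, None, None, None, 22, 38]
Insertion path: 16 -> 46 -> 27 -> 38
Result: insert 43 as right child of 38
Final tree (level order): [16, 8, 46, 4, 11, 27, None, None, None, None, None, 22, 38, None, None, None, 43]


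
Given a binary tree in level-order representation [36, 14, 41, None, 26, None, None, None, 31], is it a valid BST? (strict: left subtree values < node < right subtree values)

Level-order array: [36, 14, 41, None, 26, None, None, None, 31]
Validate using subtree bounds (lo, hi): at each node, require lo < value < hi,
then recurse left with hi=value and right with lo=value.
Preorder trace (stopping at first violation):
  at node 36 with bounds (-inf, +inf): OK
  at node 14 with bounds (-inf, 36): OK
  at node 26 with bounds (14, 36): OK
  at node 31 with bounds (26, 36): OK
  at node 41 with bounds (36, +inf): OK
No violation found at any node.
Result: Valid BST


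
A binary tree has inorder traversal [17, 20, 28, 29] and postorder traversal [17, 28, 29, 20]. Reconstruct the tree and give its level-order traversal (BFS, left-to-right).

Inorder:   [17, 20, 28, 29]
Postorder: [17, 28, 29, 20]
Algorithm: postorder visits root last, so walk postorder right-to-left;
each value is the root of the current inorder slice — split it at that
value, recurse on the right subtree first, then the left.
Recursive splits:
  root=20; inorder splits into left=[17], right=[28, 29]
  root=29; inorder splits into left=[28], right=[]
  root=28; inorder splits into left=[], right=[]
  root=17; inorder splits into left=[], right=[]
Reconstructed level-order: [20, 17, 29, 28]


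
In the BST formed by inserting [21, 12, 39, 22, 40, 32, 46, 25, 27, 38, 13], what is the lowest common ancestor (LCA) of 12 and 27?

Tree insertion order: [21, 12, 39, 22, 40, 32, 46, 25, 27, 38, 13]
Tree (level-order array): [21, 12, 39, None, 13, 22, 40, None, None, None, 32, None, 46, 25, 38, None, None, None, 27]
In a BST, the LCA of p=12, q=27 is the first node v on the
root-to-leaf path with p <= v <= q (go left if both < v, right if both > v).
Walk from root:
  at 21: 12 <= 21 <= 27, this is the LCA
LCA = 21


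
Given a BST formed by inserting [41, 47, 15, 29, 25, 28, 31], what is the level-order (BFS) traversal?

Tree insertion order: [41, 47, 15, 29, 25, 28, 31]
Tree (level-order array): [41, 15, 47, None, 29, None, None, 25, 31, None, 28]
BFS from the root, enqueuing left then right child of each popped node:
  queue [41] -> pop 41, enqueue [15, 47], visited so far: [41]
  queue [15, 47] -> pop 15, enqueue [29], visited so far: [41, 15]
  queue [47, 29] -> pop 47, enqueue [none], visited so far: [41, 15, 47]
  queue [29] -> pop 29, enqueue [25, 31], visited so far: [41, 15, 47, 29]
  queue [25, 31] -> pop 25, enqueue [28], visited so far: [41, 15, 47, 29, 25]
  queue [31, 28] -> pop 31, enqueue [none], visited so far: [41, 15, 47, 29, 25, 31]
  queue [28] -> pop 28, enqueue [none], visited so far: [41, 15, 47, 29, 25, 31, 28]
Result: [41, 15, 47, 29, 25, 31, 28]


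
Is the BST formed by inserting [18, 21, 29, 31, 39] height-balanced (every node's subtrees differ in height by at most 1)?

Tree (level-order array): [18, None, 21, None, 29, None, 31, None, 39]
Definition: a tree is height-balanced if, at every node, |h(left) - h(right)| <= 1 (empty subtree has height -1).
Bottom-up per-node check:
  node 39: h_left=-1, h_right=-1, diff=0 [OK], height=0
  node 31: h_left=-1, h_right=0, diff=1 [OK], height=1
  node 29: h_left=-1, h_right=1, diff=2 [FAIL (|-1-1|=2 > 1)], height=2
  node 21: h_left=-1, h_right=2, diff=3 [FAIL (|-1-2|=3 > 1)], height=3
  node 18: h_left=-1, h_right=3, diff=4 [FAIL (|-1-3|=4 > 1)], height=4
Node 29 violates the condition: |-1 - 1| = 2 > 1.
Result: Not balanced


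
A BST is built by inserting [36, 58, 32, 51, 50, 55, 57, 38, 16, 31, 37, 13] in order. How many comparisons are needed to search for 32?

Search path for 32: 36 -> 32
Found: True
Comparisons: 2


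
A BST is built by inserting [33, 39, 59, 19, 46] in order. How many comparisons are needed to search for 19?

Search path for 19: 33 -> 19
Found: True
Comparisons: 2


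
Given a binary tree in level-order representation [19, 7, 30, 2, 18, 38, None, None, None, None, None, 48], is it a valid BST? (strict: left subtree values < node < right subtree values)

Level-order array: [19, 7, 30, 2, 18, 38, None, None, None, None, None, 48]
Validate using subtree bounds (lo, hi): at each node, require lo < value < hi,
then recurse left with hi=value and right with lo=value.
Preorder trace (stopping at first violation):
  at node 19 with bounds (-inf, +inf): OK
  at node 7 with bounds (-inf, 19): OK
  at node 2 with bounds (-inf, 7): OK
  at node 18 with bounds (7, 19): OK
  at node 30 with bounds (19, +inf): OK
  at node 38 with bounds (19, 30): VIOLATION
Node 38 violates its bound: not (19 < 38 < 30).
Result: Not a valid BST


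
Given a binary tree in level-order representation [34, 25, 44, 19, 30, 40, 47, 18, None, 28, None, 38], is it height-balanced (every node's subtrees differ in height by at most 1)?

Tree (level-order array): [34, 25, 44, 19, 30, 40, 47, 18, None, 28, None, 38]
Definition: a tree is height-balanced if, at every node, |h(left) - h(right)| <= 1 (empty subtree has height -1).
Bottom-up per-node check:
  node 18: h_left=-1, h_right=-1, diff=0 [OK], height=0
  node 19: h_left=0, h_right=-1, diff=1 [OK], height=1
  node 28: h_left=-1, h_right=-1, diff=0 [OK], height=0
  node 30: h_left=0, h_right=-1, diff=1 [OK], height=1
  node 25: h_left=1, h_right=1, diff=0 [OK], height=2
  node 38: h_left=-1, h_right=-1, diff=0 [OK], height=0
  node 40: h_left=0, h_right=-1, diff=1 [OK], height=1
  node 47: h_left=-1, h_right=-1, diff=0 [OK], height=0
  node 44: h_left=1, h_right=0, diff=1 [OK], height=2
  node 34: h_left=2, h_right=2, diff=0 [OK], height=3
All nodes satisfy the balance condition.
Result: Balanced


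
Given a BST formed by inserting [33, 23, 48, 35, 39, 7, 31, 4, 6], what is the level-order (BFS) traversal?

Tree insertion order: [33, 23, 48, 35, 39, 7, 31, 4, 6]
Tree (level-order array): [33, 23, 48, 7, 31, 35, None, 4, None, None, None, None, 39, None, 6]
BFS from the root, enqueuing left then right child of each popped node:
  queue [33] -> pop 33, enqueue [23, 48], visited so far: [33]
  queue [23, 48] -> pop 23, enqueue [7, 31], visited so far: [33, 23]
  queue [48, 7, 31] -> pop 48, enqueue [35], visited so far: [33, 23, 48]
  queue [7, 31, 35] -> pop 7, enqueue [4], visited so far: [33, 23, 48, 7]
  queue [31, 35, 4] -> pop 31, enqueue [none], visited so far: [33, 23, 48, 7, 31]
  queue [35, 4] -> pop 35, enqueue [39], visited so far: [33, 23, 48, 7, 31, 35]
  queue [4, 39] -> pop 4, enqueue [6], visited so far: [33, 23, 48, 7, 31, 35, 4]
  queue [39, 6] -> pop 39, enqueue [none], visited so far: [33, 23, 48, 7, 31, 35, 4, 39]
  queue [6] -> pop 6, enqueue [none], visited so far: [33, 23, 48, 7, 31, 35, 4, 39, 6]
Result: [33, 23, 48, 7, 31, 35, 4, 39, 6]


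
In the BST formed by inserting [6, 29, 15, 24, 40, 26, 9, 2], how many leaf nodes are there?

Tree built from: [6, 29, 15, 24, 40, 26, 9, 2]
Tree (level-order array): [6, 2, 29, None, None, 15, 40, 9, 24, None, None, None, None, None, 26]
Rule: A leaf has 0 children.
Per-node child counts:
  node 6: 2 child(ren)
  node 2: 0 child(ren)
  node 29: 2 child(ren)
  node 15: 2 child(ren)
  node 9: 0 child(ren)
  node 24: 1 child(ren)
  node 26: 0 child(ren)
  node 40: 0 child(ren)
Matching nodes: [2, 9, 26, 40]
Count of leaf nodes: 4


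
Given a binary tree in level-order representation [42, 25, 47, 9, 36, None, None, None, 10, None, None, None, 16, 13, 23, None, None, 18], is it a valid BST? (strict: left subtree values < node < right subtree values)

Level-order array: [42, 25, 47, 9, 36, None, None, None, 10, None, None, None, 16, 13, 23, None, None, 18]
Validate using subtree bounds (lo, hi): at each node, require lo < value < hi,
then recurse left with hi=value and right with lo=value.
Preorder trace (stopping at first violation):
  at node 42 with bounds (-inf, +inf): OK
  at node 25 with bounds (-inf, 42): OK
  at node 9 with bounds (-inf, 25): OK
  at node 10 with bounds (9, 25): OK
  at node 16 with bounds (10, 25): OK
  at node 13 with bounds (10, 16): OK
  at node 23 with bounds (16, 25): OK
  at node 18 with bounds (16, 23): OK
  at node 36 with bounds (25, 42): OK
  at node 47 with bounds (42, +inf): OK
No violation found at any node.
Result: Valid BST


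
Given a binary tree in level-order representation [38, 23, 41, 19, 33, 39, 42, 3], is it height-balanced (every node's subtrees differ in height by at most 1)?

Tree (level-order array): [38, 23, 41, 19, 33, 39, 42, 3]
Definition: a tree is height-balanced if, at every node, |h(left) - h(right)| <= 1 (empty subtree has height -1).
Bottom-up per-node check:
  node 3: h_left=-1, h_right=-1, diff=0 [OK], height=0
  node 19: h_left=0, h_right=-1, diff=1 [OK], height=1
  node 33: h_left=-1, h_right=-1, diff=0 [OK], height=0
  node 23: h_left=1, h_right=0, diff=1 [OK], height=2
  node 39: h_left=-1, h_right=-1, diff=0 [OK], height=0
  node 42: h_left=-1, h_right=-1, diff=0 [OK], height=0
  node 41: h_left=0, h_right=0, diff=0 [OK], height=1
  node 38: h_left=2, h_right=1, diff=1 [OK], height=3
All nodes satisfy the balance condition.
Result: Balanced


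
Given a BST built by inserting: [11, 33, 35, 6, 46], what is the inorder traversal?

Tree insertion order: [11, 33, 35, 6, 46]
Tree (level-order array): [11, 6, 33, None, None, None, 35, None, 46]
Inorder traversal: [6, 11, 33, 35, 46]


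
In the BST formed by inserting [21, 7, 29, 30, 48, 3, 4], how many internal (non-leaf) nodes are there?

Tree built from: [21, 7, 29, 30, 48, 3, 4]
Tree (level-order array): [21, 7, 29, 3, None, None, 30, None, 4, None, 48]
Rule: An internal node has at least one child.
Per-node child counts:
  node 21: 2 child(ren)
  node 7: 1 child(ren)
  node 3: 1 child(ren)
  node 4: 0 child(ren)
  node 29: 1 child(ren)
  node 30: 1 child(ren)
  node 48: 0 child(ren)
Matching nodes: [21, 7, 3, 29, 30]
Count of internal (non-leaf) nodes: 5


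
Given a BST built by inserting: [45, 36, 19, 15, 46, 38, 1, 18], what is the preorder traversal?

Tree insertion order: [45, 36, 19, 15, 46, 38, 1, 18]
Tree (level-order array): [45, 36, 46, 19, 38, None, None, 15, None, None, None, 1, 18]
Preorder traversal: [45, 36, 19, 15, 1, 18, 38, 46]


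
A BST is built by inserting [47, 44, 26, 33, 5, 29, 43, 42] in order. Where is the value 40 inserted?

Starting tree (level order): [47, 44, None, 26, None, 5, 33, None, None, 29, 43, None, None, 42]
Insertion path: 47 -> 44 -> 26 -> 33 -> 43 -> 42
Result: insert 40 as left child of 42
Final tree (level order): [47, 44, None, 26, None, 5, 33, None, None, 29, 43, None, None, 42, None, 40]


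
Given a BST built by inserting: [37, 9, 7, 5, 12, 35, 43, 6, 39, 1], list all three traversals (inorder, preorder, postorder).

Tree insertion order: [37, 9, 7, 5, 12, 35, 43, 6, 39, 1]
Tree (level-order array): [37, 9, 43, 7, 12, 39, None, 5, None, None, 35, None, None, 1, 6]
Inorder (L, root, R): [1, 5, 6, 7, 9, 12, 35, 37, 39, 43]
Preorder (root, L, R): [37, 9, 7, 5, 1, 6, 12, 35, 43, 39]
Postorder (L, R, root): [1, 6, 5, 7, 35, 12, 9, 39, 43, 37]


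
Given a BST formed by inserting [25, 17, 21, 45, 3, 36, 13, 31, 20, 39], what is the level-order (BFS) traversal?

Tree insertion order: [25, 17, 21, 45, 3, 36, 13, 31, 20, 39]
Tree (level-order array): [25, 17, 45, 3, 21, 36, None, None, 13, 20, None, 31, 39]
BFS from the root, enqueuing left then right child of each popped node:
  queue [25] -> pop 25, enqueue [17, 45], visited so far: [25]
  queue [17, 45] -> pop 17, enqueue [3, 21], visited so far: [25, 17]
  queue [45, 3, 21] -> pop 45, enqueue [36], visited so far: [25, 17, 45]
  queue [3, 21, 36] -> pop 3, enqueue [13], visited so far: [25, 17, 45, 3]
  queue [21, 36, 13] -> pop 21, enqueue [20], visited so far: [25, 17, 45, 3, 21]
  queue [36, 13, 20] -> pop 36, enqueue [31, 39], visited so far: [25, 17, 45, 3, 21, 36]
  queue [13, 20, 31, 39] -> pop 13, enqueue [none], visited so far: [25, 17, 45, 3, 21, 36, 13]
  queue [20, 31, 39] -> pop 20, enqueue [none], visited so far: [25, 17, 45, 3, 21, 36, 13, 20]
  queue [31, 39] -> pop 31, enqueue [none], visited so far: [25, 17, 45, 3, 21, 36, 13, 20, 31]
  queue [39] -> pop 39, enqueue [none], visited so far: [25, 17, 45, 3, 21, 36, 13, 20, 31, 39]
Result: [25, 17, 45, 3, 21, 36, 13, 20, 31, 39]


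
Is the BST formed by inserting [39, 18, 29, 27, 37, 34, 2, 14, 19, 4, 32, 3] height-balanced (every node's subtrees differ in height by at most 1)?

Tree (level-order array): [39, 18, None, 2, 29, None, 14, 27, 37, 4, None, 19, None, 34, None, 3, None, None, None, 32]
Definition: a tree is height-balanced if, at every node, |h(left) - h(right)| <= 1 (empty subtree has height -1).
Bottom-up per-node check:
  node 3: h_left=-1, h_right=-1, diff=0 [OK], height=0
  node 4: h_left=0, h_right=-1, diff=1 [OK], height=1
  node 14: h_left=1, h_right=-1, diff=2 [FAIL (|1--1|=2 > 1)], height=2
  node 2: h_left=-1, h_right=2, diff=3 [FAIL (|-1-2|=3 > 1)], height=3
  node 19: h_left=-1, h_right=-1, diff=0 [OK], height=0
  node 27: h_left=0, h_right=-1, diff=1 [OK], height=1
  node 32: h_left=-1, h_right=-1, diff=0 [OK], height=0
  node 34: h_left=0, h_right=-1, diff=1 [OK], height=1
  node 37: h_left=1, h_right=-1, diff=2 [FAIL (|1--1|=2 > 1)], height=2
  node 29: h_left=1, h_right=2, diff=1 [OK], height=3
  node 18: h_left=3, h_right=3, diff=0 [OK], height=4
  node 39: h_left=4, h_right=-1, diff=5 [FAIL (|4--1|=5 > 1)], height=5
Node 14 violates the condition: |1 - -1| = 2 > 1.
Result: Not balanced


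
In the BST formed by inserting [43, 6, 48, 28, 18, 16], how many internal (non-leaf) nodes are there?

Tree built from: [43, 6, 48, 28, 18, 16]
Tree (level-order array): [43, 6, 48, None, 28, None, None, 18, None, 16]
Rule: An internal node has at least one child.
Per-node child counts:
  node 43: 2 child(ren)
  node 6: 1 child(ren)
  node 28: 1 child(ren)
  node 18: 1 child(ren)
  node 16: 0 child(ren)
  node 48: 0 child(ren)
Matching nodes: [43, 6, 28, 18]
Count of internal (non-leaf) nodes: 4


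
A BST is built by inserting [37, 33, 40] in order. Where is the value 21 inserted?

Starting tree (level order): [37, 33, 40]
Insertion path: 37 -> 33
Result: insert 21 as left child of 33
Final tree (level order): [37, 33, 40, 21]


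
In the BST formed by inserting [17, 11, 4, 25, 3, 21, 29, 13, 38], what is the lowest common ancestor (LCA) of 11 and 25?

Tree insertion order: [17, 11, 4, 25, 3, 21, 29, 13, 38]
Tree (level-order array): [17, 11, 25, 4, 13, 21, 29, 3, None, None, None, None, None, None, 38]
In a BST, the LCA of p=11, q=25 is the first node v on the
root-to-leaf path with p <= v <= q (go left if both < v, right if both > v).
Walk from root:
  at 17: 11 <= 17 <= 25, this is the LCA
LCA = 17


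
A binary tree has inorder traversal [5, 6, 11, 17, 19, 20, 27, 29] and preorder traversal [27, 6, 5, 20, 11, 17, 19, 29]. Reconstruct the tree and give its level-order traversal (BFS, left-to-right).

Inorder:  [5, 6, 11, 17, 19, 20, 27, 29]
Preorder: [27, 6, 5, 20, 11, 17, 19, 29]
Algorithm: preorder visits root first, so consume preorder in order;
for each root, split the current inorder slice at that value into
left-subtree inorder and right-subtree inorder, then recurse.
Recursive splits:
  root=27; inorder splits into left=[5, 6, 11, 17, 19, 20], right=[29]
  root=6; inorder splits into left=[5], right=[11, 17, 19, 20]
  root=5; inorder splits into left=[], right=[]
  root=20; inorder splits into left=[11, 17, 19], right=[]
  root=11; inorder splits into left=[], right=[17, 19]
  root=17; inorder splits into left=[], right=[19]
  root=19; inorder splits into left=[], right=[]
  root=29; inorder splits into left=[], right=[]
Reconstructed level-order: [27, 6, 29, 5, 20, 11, 17, 19]


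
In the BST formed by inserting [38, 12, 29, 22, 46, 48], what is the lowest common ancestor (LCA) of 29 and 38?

Tree insertion order: [38, 12, 29, 22, 46, 48]
Tree (level-order array): [38, 12, 46, None, 29, None, 48, 22]
In a BST, the LCA of p=29, q=38 is the first node v on the
root-to-leaf path with p <= v <= q (go left if both < v, right if both > v).
Walk from root:
  at 38: 29 <= 38 <= 38, this is the LCA
LCA = 38


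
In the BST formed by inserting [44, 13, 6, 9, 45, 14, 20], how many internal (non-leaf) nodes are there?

Tree built from: [44, 13, 6, 9, 45, 14, 20]
Tree (level-order array): [44, 13, 45, 6, 14, None, None, None, 9, None, 20]
Rule: An internal node has at least one child.
Per-node child counts:
  node 44: 2 child(ren)
  node 13: 2 child(ren)
  node 6: 1 child(ren)
  node 9: 0 child(ren)
  node 14: 1 child(ren)
  node 20: 0 child(ren)
  node 45: 0 child(ren)
Matching nodes: [44, 13, 6, 14]
Count of internal (non-leaf) nodes: 4


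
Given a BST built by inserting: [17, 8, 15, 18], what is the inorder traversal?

Tree insertion order: [17, 8, 15, 18]
Tree (level-order array): [17, 8, 18, None, 15]
Inorder traversal: [8, 15, 17, 18]


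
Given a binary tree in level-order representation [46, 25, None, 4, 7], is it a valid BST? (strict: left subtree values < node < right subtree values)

Level-order array: [46, 25, None, 4, 7]
Validate using subtree bounds (lo, hi): at each node, require lo < value < hi,
then recurse left with hi=value and right with lo=value.
Preorder trace (stopping at first violation):
  at node 46 with bounds (-inf, +inf): OK
  at node 25 with bounds (-inf, 46): OK
  at node 4 with bounds (-inf, 25): OK
  at node 7 with bounds (25, 46): VIOLATION
Node 7 violates its bound: not (25 < 7 < 46).
Result: Not a valid BST


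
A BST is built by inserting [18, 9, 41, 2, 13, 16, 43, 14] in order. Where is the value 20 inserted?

Starting tree (level order): [18, 9, 41, 2, 13, None, 43, None, None, None, 16, None, None, 14]
Insertion path: 18 -> 41
Result: insert 20 as left child of 41
Final tree (level order): [18, 9, 41, 2, 13, 20, 43, None, None, None, 16, None, None, None, None, 14]


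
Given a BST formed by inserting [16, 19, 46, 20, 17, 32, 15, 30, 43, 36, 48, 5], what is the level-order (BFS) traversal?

Tree insertion order: [16, 19, 46, 20, 17, 32, 15, 30, 43, 36, 48, 5]
Tree (level-order array): [16, 15, 19, 5, None, 17, 46, None, None, None, None, 20, 48, None, 32, None, None, 30, 43, None, None, 36]
BFS from the root, enqueuing left then right child of each popped node:
  queue [16] -> pop 16, enqueue [15, 19], visited so far: [16]
  queue [15, 19] -> pop 15, enqueue [5], visited so far: [16, 15]
  queue [19, 5] -> pop 19, enqueue [17, 46], visited so far: [16, 15, 19]
  queue [5, 17, 46] -> pop 5, enqueue [none], visited so far: [16, 15, 19, 5]
  queue [17, 46] -> pop 17, enqueue [none], visited so far: [16, 15, 19, 5, 17]
  queue [46] -> pop 46, enqueue [20, 48], visited so far: [16, 15, 19, 5, 17, 46]
  queue [20, 48] -> pop 20, enqueue [32], visited so far: [16, 15, 19, 5, 17, 46, 20]
  queue [48, 32] -> pop 48, enqueue [none], visited so far: [16, 15, 19, 5, 17, 46, 20, 48]
  queue [32] -> pop 32, enqueue [30, 43], visited so far: [16, 15, 19, 5, 17, 46, 20, 48, 32]
  queue [30, 43] -> pop 30, enqueue [none], visited so far: [16, 15, 19, 5, 17, 46, 20, 48, 32, 30]
  queue [43] -> pop 43, enqueue [36], visited so far: [16, 15, 19, 5, 17, 46, 20, 48, 32, 30, 43]
  queue [36] -> pop 36, enqueue [none], visited so far: [16, 15, 19, 5, 17, 46, 20, 48, 32, 30, 43, 36]
Result: [16, 15, 19, 5, 17, 46, 20, 48, 32, 30, 43, 36]


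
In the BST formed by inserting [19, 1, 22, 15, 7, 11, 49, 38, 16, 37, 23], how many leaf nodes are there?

Tree built from: [19, 1, 22, 15, 7, 11, 49, 38, 16, 37, 23]
Tree (level-order array): [19, 1, 22, None, 15, None, 49, 7, 16, 38, None, None, 11, None, None, 37, None, None, None, 23]
Rule: A leaf has 0 children.
Per-node child counts:
  node 19: 2 child(ren)
  node 1: 1 child(ren)
  node 15: 2 child(ren)
  node 7: 1 child(ren)
  node 11: 0 child(ren)
  node 16: 0 child(ren)
  node 22: 1 child(ren)
  node 49: 1 child(ren)
  node 38: 1 child(ren)
  node 37: 1 child(ren)
  node 23: 0 child(ren)
Matching nodes: [11, 16, 23]
Count of leaf nodes: 3


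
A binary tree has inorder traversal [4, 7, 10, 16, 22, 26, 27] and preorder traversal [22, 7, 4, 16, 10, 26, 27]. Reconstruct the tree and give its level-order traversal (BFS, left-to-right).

Inorder:  [4, 7, 10, 16, 22, 26, 27]
Preorder: [22, 7, 4, 16, 10, 26, 27]
Algorithm: preorder visits root first, so consume preorder in order;
for each root, split the current inorder slice at that value into
left-subtree inorder and right-subtree inorder, then recurse.
Recursive splits:
  root=22; inorder splits into left=[4, 7, 10, 16], right=[26, 27]
  root=7; inorder splits into left=[4], right=[10, 16]
  root=4; inorder splits into left=[], right=[]
  root=16; inorder splits into left=[10], right=[]
  root=10; inorder splits into left=[], right=[]
  root=26; inorder splits into left=[], right=[27]
  root=27; inorder splits into left=[], right=[]
Reconstructed level-order: [22, 7, 26, 4, 16, 27, 10]


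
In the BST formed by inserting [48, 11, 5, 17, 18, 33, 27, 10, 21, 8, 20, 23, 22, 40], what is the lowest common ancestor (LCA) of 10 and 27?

Tree insertion order: [48, 11, 5, 17, 18, 33, 27, 10, 21, 8, 20, 23, 22, 40]
Tree (level-order array): [48, 11, None, 5, 17, None, 10, None, 18, 8, None, None, 33, None, None, 27, 40, 21, None, None, None, 20, 23, None, None, 22]
In a BST, the LCA of p=10, q=27 is the first node v on the
root-to-leaf path with p <= v <= q (go left if both < v, right if both > v).
Walk from root:
  at 48: both 10 and 27 < 48, go left
  at 11: 10 <= 11 <= 27, this is the LCA
LCA = 11


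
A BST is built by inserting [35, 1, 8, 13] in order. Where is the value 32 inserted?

Starting tree (level order): [35, 1, None, None, 8, None, 13]
Insertion path: 35 -> 1 -> 8 -> 13
Result: insert 32 as right child of 13
Final tree (level order): [35, 1, None, None, 8, None, 13, None, 32]


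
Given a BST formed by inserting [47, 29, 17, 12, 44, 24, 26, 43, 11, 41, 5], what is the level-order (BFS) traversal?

Tree insertion order: [47, 29, 17, 12, 44, 24, 26, 43, 11, 41, 5]
Tree (level-order array): [47, 29, None, 17, 44, 12, 24, 43, None, 11, None, None, 26, 41, None, 5]
BFS from the root, enqueuing left then right child of each popped node:
  queue [47] -> pop 47, enqueue [29], visited so far: [47]
  queue [29] -> pop 29, enqueue [17, 44], visited so far: [47, 29]
  queue [17, 44] -> pop 17, enqueue [12, 24], visited so far: [47, 29, 17]
  queue [44, 12, 24] -> pop 44, enqueue [43], visited so far: [47, 29, 17, 44]
  queue [12, 24, 43] -> pop 12, enqueue [11], visited so far: [47, 29, 17, 44, 12]
  queue [24, 43, 11] -> pop 24, enqueue [26], visited so far: [47, 29, 17, 44, 12, 24]
  queue [43, 11, 26] -> pop 43, enqueue [41], visited so far: [47, 29, 17, 44, 12, 24, 43]
  queue [11, 26, 41] -> pop 11, enqueue [5], visited so far: [47, 29, 17, 44, 12, 24, 43, 11]
  queue [26, 41, 5] -> pop 26, enqueue [none], visited so far: [47, 29, 17, 44, 12, 24, 43, 11, 26]
  queue [41, 5] -> pop 41, enqueue [none], visited so far: [47, 29, 17, 44, 12, 24, 43, 11, 26, 41]
  queue [5] -> pop 5, enqueue [none], visited so far: [47, 29, 17, 44, 12, 24, 43, 11, 26, 41, 5]
Result: [47, 29, 17, 44, 12, 24, 43, 11, 26, 41, 5]


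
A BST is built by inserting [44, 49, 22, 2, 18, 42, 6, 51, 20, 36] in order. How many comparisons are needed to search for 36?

Search path for 36: 44 -> 22 -> 42 -> 36
Found: True
Comparisons: 4


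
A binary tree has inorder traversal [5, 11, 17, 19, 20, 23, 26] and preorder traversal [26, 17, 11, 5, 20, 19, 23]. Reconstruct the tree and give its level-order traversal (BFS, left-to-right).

Inorder:  [5, 11, 17, 19, 20, 23, 26]
Preorder: [26, 17, 11, 5, 20, 19, 23]
Algorithm: preorder visits root first, so consume preorder in order;
for each root, split the current inorder slice at that value into
left-subtree inorder and right-subtree inorder, then recurse.
Recursive splits:
  root=26; inorder splits into left=[5, 11, 17, 19, 20, 23], right=[]
  root=17; inorder splits into left=[5, 11], right=[19, 20, 23]
  root=11; inorder splits into left=[5], right=[]
  root=5; inorder splits into left=[], right=[]
  root=20; inorder splits into left=[19], right=[23]
  root=19; inorder splits into left=[], right=[]
  root=23; inorder splits into left=[], right=[]
Reconstructed level-order: [26, 17, 11, 20, 5, 19, 23]


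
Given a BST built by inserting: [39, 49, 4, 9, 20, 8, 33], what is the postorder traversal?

Tree insertion order: [39, 49, 4, 9, 20, 8, 33]
Tree (level-order array): [39, 4, 49, None, 9, None, None, 8, 20, None, None, None, 33]
Postorder traversal: [8, 33, 20, 9, 4, 49, 39]


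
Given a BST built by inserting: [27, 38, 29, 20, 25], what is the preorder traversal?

Tree insertion order: [27, 38, 29, 20, 25]
Tree (level-order array): [27, 20, 38, None, 25, 29]
Preorder traversal: [27, 20, 25, 38, 29]


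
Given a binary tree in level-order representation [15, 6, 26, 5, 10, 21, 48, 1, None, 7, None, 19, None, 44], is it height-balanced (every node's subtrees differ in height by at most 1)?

Tree (level-order array): [15, 6, 26, 5, 10, 21, 48, 1, None, 7, None, 19, None, 44]
Definition: a tree is height-balanced if, at every node, |h(left) - h(right)| <= 1 (empty subtree has height -1).
Bottom-up per-node check:
  node 1: h_left=-1, h_right=-1, diff=0 [OK], height=0
  node 5: h_left=0, h_right=-1, diff=1 [OK], height=1
  node 7: h_left=-1, h_right=-1, diff=0 [OK], height=0
  node 10: h_left=0, h_right=-1, diff=1 [OK], height=1
  node 6: h_left=1, h_right=1, diff=0 [OK], height=2
  node 19: h_left=-1, h_right=-1, diff=0 [OK], height=0
  node 21: h_left=0, h_right=-1, diff=1 [OK], height=1
  node 44: h_left=-1, h_right=-1, diff=0 [OK], height=0
  node 48: h_left=0, h_right=-1, diff=1 [OK], height=1
  node 26: h_left=1, h_right=1, diff=0 [OK], height=2
  node 15: h_left=2, h_right=2, diff=0 [OK], height=3
All nodes satisfy the balance condition.
Result: Balanced


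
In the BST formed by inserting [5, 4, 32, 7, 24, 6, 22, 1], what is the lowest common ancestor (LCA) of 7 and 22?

Tree insertion order: [5, 4, 32, 7, 24, 6, 22, 1]
Tree (level-order array): [5, 4, 32, 1, None, 7, None, None, None, 6, 24, None, None, 22]
In a BST, the LCA of p=7, q=22 is the first node v on the
root-to-leaf path with p <= v <= q (go left if both < v, right if both > v).
Walk from root:
  at 5: both 7 and 22 > 5, go right
  at 32: both 7 and 22 < 32, go left
  at 7: 7 <= 7 <= 22, this is the LCA
LCA = 7


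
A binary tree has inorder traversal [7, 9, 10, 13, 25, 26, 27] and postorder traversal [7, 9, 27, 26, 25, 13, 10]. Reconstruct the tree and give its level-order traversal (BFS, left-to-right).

Inorder:   [7, 9, 10, 13, 25, 26, 27]
Postorder: [7, 9, 27, 26, 25, 13, 10]
Algorithm: postorder visits root last, so walk postorder right-to-left;
each value is the root of the current inorder slice — split it at that
value, recurse on the right subtree first, then the left.
Recursive splits:
  root=10; inorder splits into left=[7, 9], right=[13, 25, 26, 27]
  root=13; inorder splits into left=[], right=[25, 26, 27]
  root=25; inorder splits into left=[], right=[26, 27]
  root=26; inorder splits into left=[], right=[27]
  root=27; inorder splits into left=[], right=[]
  root=9; inorder splits into left=[7], right=[]
  root=7; inorder splits into left=[], right=[]
Reconstructed level-order: [10, 9, 13, 7, 25, 26, 27]


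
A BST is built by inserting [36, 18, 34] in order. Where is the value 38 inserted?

Starting tree (level order): [36, 18, None, None, 34]
Insertion path: 36
Result: insert 38 as right child of 36
Final tree (level order): [36, 18, 38, None, 34]


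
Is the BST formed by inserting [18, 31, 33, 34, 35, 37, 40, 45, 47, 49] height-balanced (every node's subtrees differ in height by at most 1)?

Tree (level-order array): [18, None, 31, None, 33, None, 34, None, 35, None, 37, None, 40, None, 45, None, 47, None, 49]
Definition: a tree is height-balanced if, at every node, |h(left) - h(right)| <= 1 (empty subtree has height -1).
Bottom-up per-node check:
  node 49: h_left=-1, h_right=-1, diff=0 [OK], height=0
  node 47: h_left=-1, h_right=0, diff=1 [OK], height=1
  node 45: h_left=-1, h_right=1, diff=2 [FAIL (|-1-1|=2 > 1)], height=2
  node 40: h_left=-1, h_right=2, diff=3 [FAIL (|-1-2|=3 > 1)], height=3
  node 37: h_left=-1, h_right=3, diff=4 [FAIL (|-1-3|=4 > 1)], height=4
  node 35: h_left=-1, h_right=4, diff=5 [FAIL (|-1-4|=5 > 1)], height=5
  node 34: h_left=-1, h_right=5, diff=6 [FAIL (|-1-5|=6 > 1)], height=6
  node 33: h_left=-1, h_right=6, diff=7 [FAIL (|-1-6|=7 > 1)], height=7
  node 31: h_left=-1, h_right=7, diff=8 [FAIL (|-1-7|=8 > 1)], height=8
  node 18: h_left=-1, h_right=8, diff=9 [FAIL (|-1-8|=9 > 1)], height=9
Node 45 violates the condition: |-1 - 1| = 2 > 1.
Result: Not balanced


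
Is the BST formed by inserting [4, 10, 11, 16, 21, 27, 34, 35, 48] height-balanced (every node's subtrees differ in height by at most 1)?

Tree (level-order array): [4, None, 10, None, 11, None, 16, None, 21, None, 27, None, 34, None, 35, None, 48]
Definition: a tree is height-balanced if, at every node, |h(left) - h(right)| <= 1 (empty subtree has height -1).
Bottom-up per-node check:
  node 48: h_left=-1, h_right=-1, diff=0 [OK], height=0
  node 35: h_left=-1, h_right=0, diff=1 [OK], height=1
  node 34: h_left=-1, h_right=1, diff=2 [FAIL (|-1-1|=2 > 1)], height=2
  node 27: h_left=-1, h_right=2, diff=3 [FAIL (|-1-2|=3 > 1)], height=3
  node 21: h_left=-1, h_right=3, diff=4 [FAIL (|-1-3|=4 > 1)], height=4
  node 16: h_left=-1, h_right=4, diff=5 [FAIL (|-1-4|=5 > 1)], height=5
  node 11: h_left=-1, h_right=5, diff=6 [FAIL (|-1-5|=6 > 1)], height=6
  node 10: h_left=-1, h_right=6, diff=7 [FAIL (|-1-6|=7 > 1)], height=7
  node 4: h_left=-1, h_right=7, diff=8 [FAIL (|-1-7|=8 > 1)], height=8
Node 34 violates the condition: |-1 - 1| = 2 > 1.
Result: Not balanced


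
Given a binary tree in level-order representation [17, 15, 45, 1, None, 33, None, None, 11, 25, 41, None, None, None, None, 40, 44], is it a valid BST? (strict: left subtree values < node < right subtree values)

Level-order array: [17, 15, 45, 1, None, 33, None, None, 11, 25, 41, None, None, None, None, 40, 44]
Validate using subtree bounds (lo, hi): at each node, require lo < value < hi,
then recurse left with hi=value and right with lo=value.
Preorder trace (stopping at first violation):
  at node 17 with bounds (-inf, +inf): OK
  at node 15 with bounds (-inf, 17): OK
  at node 1 with bounds (-inf, 15): OK
  at node 11 with bounds (1, 15): OK
  at node 45 with bounds (17, +inf): OK
  at node 33 with bounds (17, 45): OK
  at node 25 with bounds (17, 33): OK
  at node 41 with bounds (33, 45): OK
  at node 40 with bounds (33, 41): OK
  at node 44 with bounds (41, 45): OK
No violation found at any node.
Result: Valid BST


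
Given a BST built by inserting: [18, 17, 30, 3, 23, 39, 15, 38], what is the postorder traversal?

Tree insertion order: [18, 17, 30, 3, 23, 39, 15, 38]
Tree (level-order array): [18, 17, 30, 3, None, 23, 39, None, 15, None, None, 38]
Postorder traversal: [15, 3, 17, 23, 38, 39, 30, 18]


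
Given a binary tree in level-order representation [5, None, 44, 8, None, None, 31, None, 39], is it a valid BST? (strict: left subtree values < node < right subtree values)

Level-order array: [5, None, 44, 8, None, None, 31, None, 39]
Validate using subtree bounds (lo, hi): at each node, require lo < value < hi,
then recurse left with hi=value and right with lo=value.
Preorder trace (stopping at first violation):
  at node 5 with bounds (-inf, +inf): OK
  at node 44 with bounds (5, +inf): OK
  at node 8 with bounds (5, 44): OK
  at node 31 with bounds (8, 44): OK
  at node 39 with bounds (31, 44): OK
No violation found at any node.
Result: Valid BST
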